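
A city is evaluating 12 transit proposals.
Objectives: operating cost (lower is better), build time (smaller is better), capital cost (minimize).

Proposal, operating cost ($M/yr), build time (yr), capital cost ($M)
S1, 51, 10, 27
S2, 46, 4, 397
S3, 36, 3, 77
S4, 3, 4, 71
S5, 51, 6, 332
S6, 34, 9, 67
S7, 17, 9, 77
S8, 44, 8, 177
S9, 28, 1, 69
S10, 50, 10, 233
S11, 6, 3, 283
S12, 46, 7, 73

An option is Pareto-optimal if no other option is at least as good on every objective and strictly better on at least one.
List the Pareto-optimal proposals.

S1, S4, S6, S9, S11

S1: not dominated (best capital cost).
S2: dominated by S3 (operating cost 36≤46, build time 3≤4, capital cost 77≤397).
S3: dominated by S9 (operating cost 28≤36, build time 1≤3, capital cost 69≤77).
S4: not dominated (best operating cost).
S5: dominated by S3 (operating cost 36≤51, build time 3≤6, capital cost 77≤332).
S6: not dominated.
S7: dominated by S4 (operating cost 3≤17, build time 4≤9, capital cost 71≤77).
S8: dominated by S3 (operating cost 36≤44, build time 3≤8, capital cost 77≤177).
S9: not dominated (best build time).
S10: dominated by S3 (operating cost 36≤50, build time 3≤10, capital cost 77≤233).
S11: not dominated.
S12: dominated by S4 (operating cost 3≤46, build time 4≤7, capital cost 71≤73).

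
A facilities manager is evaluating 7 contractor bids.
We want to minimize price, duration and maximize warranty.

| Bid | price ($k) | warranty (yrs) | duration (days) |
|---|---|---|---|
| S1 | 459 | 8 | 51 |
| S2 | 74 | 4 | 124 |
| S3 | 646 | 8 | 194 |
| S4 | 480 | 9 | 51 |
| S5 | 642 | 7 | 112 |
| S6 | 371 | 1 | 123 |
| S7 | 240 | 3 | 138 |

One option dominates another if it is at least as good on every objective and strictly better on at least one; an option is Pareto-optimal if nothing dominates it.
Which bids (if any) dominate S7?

S2: price 74≤240, warranty 4≥3, duration 124≤138 — dominates S7.
Others (S1, S3, S4, S5, S6) are each worse than S7 on at least one objective.

S2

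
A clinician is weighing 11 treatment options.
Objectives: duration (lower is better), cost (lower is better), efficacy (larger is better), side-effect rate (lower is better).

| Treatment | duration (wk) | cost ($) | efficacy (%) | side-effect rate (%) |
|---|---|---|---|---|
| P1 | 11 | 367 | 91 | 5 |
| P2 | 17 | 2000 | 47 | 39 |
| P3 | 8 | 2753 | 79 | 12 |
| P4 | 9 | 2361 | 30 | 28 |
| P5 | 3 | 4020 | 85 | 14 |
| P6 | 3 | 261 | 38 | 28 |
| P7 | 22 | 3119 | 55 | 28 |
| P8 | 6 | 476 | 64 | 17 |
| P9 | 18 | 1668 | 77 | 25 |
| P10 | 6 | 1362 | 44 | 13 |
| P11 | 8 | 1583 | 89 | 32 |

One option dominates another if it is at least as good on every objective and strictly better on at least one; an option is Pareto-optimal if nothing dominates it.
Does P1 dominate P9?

Yes

P1 vs P9: duration 11≤18, cost 367≤1668, efficacy 91≥77, side-effect rate 5≤25 — P1 is at least as good on every objective with at least one strict improvement.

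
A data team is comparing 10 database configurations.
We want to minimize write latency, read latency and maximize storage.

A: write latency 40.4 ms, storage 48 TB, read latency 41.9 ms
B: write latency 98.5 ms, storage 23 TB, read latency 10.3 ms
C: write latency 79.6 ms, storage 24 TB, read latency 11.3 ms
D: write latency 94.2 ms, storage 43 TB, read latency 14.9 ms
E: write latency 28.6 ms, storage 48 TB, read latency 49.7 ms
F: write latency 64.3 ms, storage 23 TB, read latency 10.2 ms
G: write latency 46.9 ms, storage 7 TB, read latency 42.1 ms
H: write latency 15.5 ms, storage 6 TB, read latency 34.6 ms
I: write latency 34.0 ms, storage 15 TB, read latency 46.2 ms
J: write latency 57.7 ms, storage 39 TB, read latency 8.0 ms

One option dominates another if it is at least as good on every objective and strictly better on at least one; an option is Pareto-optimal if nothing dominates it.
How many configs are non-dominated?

6

A: not dominated.
B: dominated by F (write latency 64.3≤98.5, storage 23≥23, read latency 10.2≤10.3).
C: dominated by J (write latency 57.7≤79.6, storage 39≥24, read latency 8.0≤11.3).
D: not dominated.
E: not dominated.
F: dominated by J (write latency 57.7≤64.3, storage 39≥23, read latency 8.0≤10.2).
G: dominated by A (write latency 40.4≤46.9, storage 48≥7, read latency 41.9≤42.1).
H: not dominated (best write latency).
I: not dominated.
J: not dominated (best read latency).
Pareto-optimal: A, D, E, H, I, J → 6.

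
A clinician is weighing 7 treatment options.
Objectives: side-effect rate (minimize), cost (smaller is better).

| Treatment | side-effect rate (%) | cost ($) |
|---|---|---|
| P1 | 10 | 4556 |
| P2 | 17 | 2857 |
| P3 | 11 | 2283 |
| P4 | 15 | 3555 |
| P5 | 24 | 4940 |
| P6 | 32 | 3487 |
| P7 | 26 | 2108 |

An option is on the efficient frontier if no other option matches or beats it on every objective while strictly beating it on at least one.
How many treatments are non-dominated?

P1: not dominated (best side-effect rate).
P2: dominated by P3 (side-effect rate 11≤17, cost 2283≤2857).
P3: not dominated.
P4: dominated by P3 (side-effect rate 11≤15, cost 2283≤3555).
P5: dominated by P1 (side-effect rate 10≤24, cost 4556≤4940).
P6: dominated by P2 (side-effect rate 17≤32, cost 2857≤3487).
P7: not dominated (best cost).
Pareto-optimal: P1, P3, P7 → 3.

3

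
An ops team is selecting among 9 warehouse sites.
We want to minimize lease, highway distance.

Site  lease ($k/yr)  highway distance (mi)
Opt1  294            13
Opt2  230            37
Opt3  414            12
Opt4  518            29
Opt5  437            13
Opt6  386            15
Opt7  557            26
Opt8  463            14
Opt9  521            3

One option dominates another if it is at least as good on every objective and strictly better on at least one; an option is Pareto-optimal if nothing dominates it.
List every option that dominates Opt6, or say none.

Opt1: lease 294≤386, highway distance 13≤15 — dominates Opt6.
Others (Opt2, Opt3, Opt4, Opt5, Opt7, Opt8, Opt9) are each worse than Opt6 on at least one objective.

Opt1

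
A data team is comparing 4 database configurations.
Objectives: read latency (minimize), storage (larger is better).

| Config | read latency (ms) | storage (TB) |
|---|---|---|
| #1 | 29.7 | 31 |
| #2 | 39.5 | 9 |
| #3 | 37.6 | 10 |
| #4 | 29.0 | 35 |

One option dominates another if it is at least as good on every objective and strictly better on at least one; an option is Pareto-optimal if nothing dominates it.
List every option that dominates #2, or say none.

#1: read latency 29.7≤39.5, storage 31≥9 — dominates #2.
#3: read latency 37.6≤39.5, storage 10≥9 — dominates #2.
#4: read latency 29.0≤39.5, storage 35≥9 — dominates #2.

#1, #3, #4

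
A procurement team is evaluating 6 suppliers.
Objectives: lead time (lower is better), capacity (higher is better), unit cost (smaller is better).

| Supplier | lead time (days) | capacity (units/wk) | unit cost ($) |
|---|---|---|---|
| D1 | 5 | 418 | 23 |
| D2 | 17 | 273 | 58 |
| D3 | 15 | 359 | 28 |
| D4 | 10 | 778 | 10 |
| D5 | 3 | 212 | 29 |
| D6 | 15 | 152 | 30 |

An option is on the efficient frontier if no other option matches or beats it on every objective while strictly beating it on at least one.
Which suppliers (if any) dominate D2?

D1, D3, D4

D1: lead time 5≤17, capacity 418≥273, unit cost 23≤58 — dominates D2.
D3: lead time 15≤17, capacity 359≥273, unit cost 28≤58 — dominates D2.
D4: lead time 10≤17, capacity 778≥273, unit cost 10≤58 — dominates D2.
Others (D5, D6) are each worse than D2 on at least one objective.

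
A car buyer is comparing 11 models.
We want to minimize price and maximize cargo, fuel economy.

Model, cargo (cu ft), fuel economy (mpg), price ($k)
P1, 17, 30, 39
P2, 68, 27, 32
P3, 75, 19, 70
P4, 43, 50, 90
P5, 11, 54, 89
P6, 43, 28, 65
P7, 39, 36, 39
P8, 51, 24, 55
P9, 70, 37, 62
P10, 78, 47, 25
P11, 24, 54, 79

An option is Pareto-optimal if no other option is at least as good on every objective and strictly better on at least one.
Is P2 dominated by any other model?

P10 vs P2: cargo 78≥68, fuel economy 47≥27, price 25≤32 — P10 is at least as good on every objective and strictly better on at least one, so P10 dominates P2.

Yes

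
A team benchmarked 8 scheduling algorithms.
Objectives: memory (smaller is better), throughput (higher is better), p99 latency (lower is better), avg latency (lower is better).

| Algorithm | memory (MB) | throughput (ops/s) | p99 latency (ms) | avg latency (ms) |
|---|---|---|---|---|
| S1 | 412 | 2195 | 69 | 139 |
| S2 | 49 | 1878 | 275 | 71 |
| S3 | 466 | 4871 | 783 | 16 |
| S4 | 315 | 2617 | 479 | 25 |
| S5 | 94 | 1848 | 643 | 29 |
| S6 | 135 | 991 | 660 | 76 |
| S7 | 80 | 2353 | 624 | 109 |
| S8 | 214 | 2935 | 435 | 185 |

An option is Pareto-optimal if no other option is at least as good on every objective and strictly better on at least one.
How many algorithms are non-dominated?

S1: not dominated (best p99 latency).
S2: not dominated (best memory).
S3: not dominated (best throughput).
S4: not dominated.
S5: not dominated.
S6: dominated by S2 (memory 49≤135, throughput 1878≥991, p99 latency 275≤660, avg latency 71≤76).
S7: not dominated.
S8: not dominated.
Pareto-optimal: S1, S2, S3, S4, S5, S7, S8 → 7.

7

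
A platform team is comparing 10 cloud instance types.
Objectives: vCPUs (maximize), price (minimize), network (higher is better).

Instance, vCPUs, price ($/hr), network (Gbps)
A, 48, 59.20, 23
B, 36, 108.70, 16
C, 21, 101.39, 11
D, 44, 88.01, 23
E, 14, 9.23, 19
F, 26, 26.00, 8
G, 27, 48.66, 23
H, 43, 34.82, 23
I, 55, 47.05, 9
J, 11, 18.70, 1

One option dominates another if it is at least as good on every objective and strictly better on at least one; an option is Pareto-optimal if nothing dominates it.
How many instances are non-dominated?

A: not dominated.
B: dominated by A (vCPUs 48≥36, price 59.20≤108.70, network 23≥16).
C: dominated by A (vCPUs 48≥21, price 59.20≤101.39, network 23≥11).
D: dominated by A (vCPUs 48≥44, price 59.20≤88.01, network 23≥23).
E: not dominated (best price).
F: not dominated.
G: dominated by H (vCPUs 43≥27, price 34.82≤48.66, network 23≥23).
H: not dominated.
I: not dominated (best vCPUs).
J: dominated by E (vCPUs 14≥11, price 9.23≤18.70, network 19≥1).
Pareto-optimal: A, E, F, H, I → 5.

5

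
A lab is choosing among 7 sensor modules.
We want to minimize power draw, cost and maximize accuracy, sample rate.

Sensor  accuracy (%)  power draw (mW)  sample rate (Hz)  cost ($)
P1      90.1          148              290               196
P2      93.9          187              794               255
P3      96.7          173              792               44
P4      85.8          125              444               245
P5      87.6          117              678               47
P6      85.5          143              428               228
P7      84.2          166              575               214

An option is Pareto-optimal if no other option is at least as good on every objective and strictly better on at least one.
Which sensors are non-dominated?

P1: not dominated.
P2: not dominated (best sample rate).
P3: not dominated (best accuracy).
P4: dominated by P5 (accuracy 87.6≥85.8, power draw 117≤125, sample rate 678≥444, cost 47≤245).
P5: not dominated (best power draw).
P6: dominated by P5 (accuracy 87.6≥85.5, power draw 117≤143, sample rate 678≥428, cost 47≤228).
P7: dominated by P5 (accuracy 87.6≥84.2, power draw 117≤166, sample rate 678≥575, cost 47≤214).

P1, P2, P3, P5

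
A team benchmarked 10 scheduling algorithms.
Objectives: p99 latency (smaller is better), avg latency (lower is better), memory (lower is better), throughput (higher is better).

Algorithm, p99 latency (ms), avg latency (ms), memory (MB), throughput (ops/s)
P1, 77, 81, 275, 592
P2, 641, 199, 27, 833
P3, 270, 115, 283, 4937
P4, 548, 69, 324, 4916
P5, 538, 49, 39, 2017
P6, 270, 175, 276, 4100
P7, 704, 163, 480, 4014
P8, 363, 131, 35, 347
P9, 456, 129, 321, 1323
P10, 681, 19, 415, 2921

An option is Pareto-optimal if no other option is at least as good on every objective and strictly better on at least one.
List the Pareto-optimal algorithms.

P1, P2, P3, P4, P5, P6, P8, P10

P1: not dominated (best p99 latency).
P2: not dominated (best memory).
P3: not dominated (best throughput).
P4: not dominated.
P5: not dominated.
P6: not dominated.
P7: dominated by P3 (p99 latency 270≤704, avg latency 115≤163, memory 283≤480, throughput 4937≥4014).
P8: not dominated.
P9: dominated by P3 (p99 latency 270≤456, avg latency 115≤129, memory 283≤321, throughput 4937≥1323).
P10: not dominated (best avg latency).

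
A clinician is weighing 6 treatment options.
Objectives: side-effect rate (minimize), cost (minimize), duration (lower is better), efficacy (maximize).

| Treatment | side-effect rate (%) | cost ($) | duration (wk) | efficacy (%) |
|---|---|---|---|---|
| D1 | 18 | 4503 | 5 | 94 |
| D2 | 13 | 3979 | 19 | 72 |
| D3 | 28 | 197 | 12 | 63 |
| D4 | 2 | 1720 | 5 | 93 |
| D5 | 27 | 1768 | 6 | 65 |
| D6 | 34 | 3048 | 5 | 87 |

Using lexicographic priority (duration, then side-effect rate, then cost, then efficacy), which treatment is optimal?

First minimize duration: best is 5, kept {D1, D4, D6}.
Then minimize side-effect rate: best is 2, kept {D4}.

D4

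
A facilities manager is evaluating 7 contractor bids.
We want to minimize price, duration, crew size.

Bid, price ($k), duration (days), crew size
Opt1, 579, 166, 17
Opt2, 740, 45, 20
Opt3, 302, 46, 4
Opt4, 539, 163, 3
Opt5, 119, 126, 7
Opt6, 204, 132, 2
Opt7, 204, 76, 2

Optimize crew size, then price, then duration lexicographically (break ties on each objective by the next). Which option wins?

Opt7

First minimize crew size: best is 2, kept {Opt6, Opt7}.
Then minimize price: best is 204, kept {Opt6, Opt7}.
Then minimize duration: best is 76, kept {Opt7}.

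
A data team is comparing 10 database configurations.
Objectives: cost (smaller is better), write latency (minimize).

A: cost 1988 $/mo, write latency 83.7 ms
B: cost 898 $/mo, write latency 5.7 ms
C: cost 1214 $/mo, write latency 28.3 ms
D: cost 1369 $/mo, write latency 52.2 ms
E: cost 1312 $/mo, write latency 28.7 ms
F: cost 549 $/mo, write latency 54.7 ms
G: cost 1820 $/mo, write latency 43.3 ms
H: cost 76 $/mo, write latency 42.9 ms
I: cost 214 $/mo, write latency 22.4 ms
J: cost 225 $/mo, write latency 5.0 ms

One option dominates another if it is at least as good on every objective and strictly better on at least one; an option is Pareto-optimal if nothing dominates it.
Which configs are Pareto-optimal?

H, I, J

A: dominated by B (cost 898≤1988, write latency 5.7≤83.7).
B: dominated by J (cost 225≤898, write latency 5.0≤5.7).
C: dominated by B (cost 898≤1214, write latency 5.7≤28.3).
D: dominated by B (cost 898≤1369, write latency 5.7≤52.2).
E: dominated by B (cost 898≤1312, write latency 5.7≤28.7).
F: dominated by H (cost 76≤549, write latency 42.9≤54.7).
G: dominated by B (cost 898≤1820, write latency 5.7≤43.3).
H: not dominated (best cost).
I: not dominated.
J: not dominated (best write latency).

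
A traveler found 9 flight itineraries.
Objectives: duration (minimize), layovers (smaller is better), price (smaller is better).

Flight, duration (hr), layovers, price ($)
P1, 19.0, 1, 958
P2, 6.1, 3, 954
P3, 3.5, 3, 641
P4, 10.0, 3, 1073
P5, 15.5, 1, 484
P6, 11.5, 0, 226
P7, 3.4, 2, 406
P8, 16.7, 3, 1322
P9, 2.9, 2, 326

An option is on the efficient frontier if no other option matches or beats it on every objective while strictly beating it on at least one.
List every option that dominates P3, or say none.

P7: duration 3.4≤3.5, layovers 2≤3, price 406≤641 — dominates P3.
P9: duration 2.9≤3.5, layovers 2≤3, price 326≤641 — dominates P3.
Others (P1, P2, P4, P5, P6, P8) are each worse than P3 on at least one objective.

P7, P9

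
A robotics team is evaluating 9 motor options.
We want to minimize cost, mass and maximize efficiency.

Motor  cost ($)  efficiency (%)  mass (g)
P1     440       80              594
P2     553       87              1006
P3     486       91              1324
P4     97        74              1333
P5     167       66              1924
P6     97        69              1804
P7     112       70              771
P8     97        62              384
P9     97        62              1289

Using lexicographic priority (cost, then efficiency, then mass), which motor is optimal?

P4

First minimize cost: best is 97, kept {P4, P6, P8, P9}.
Then maximize efficiency: best is 74, kept {P4}.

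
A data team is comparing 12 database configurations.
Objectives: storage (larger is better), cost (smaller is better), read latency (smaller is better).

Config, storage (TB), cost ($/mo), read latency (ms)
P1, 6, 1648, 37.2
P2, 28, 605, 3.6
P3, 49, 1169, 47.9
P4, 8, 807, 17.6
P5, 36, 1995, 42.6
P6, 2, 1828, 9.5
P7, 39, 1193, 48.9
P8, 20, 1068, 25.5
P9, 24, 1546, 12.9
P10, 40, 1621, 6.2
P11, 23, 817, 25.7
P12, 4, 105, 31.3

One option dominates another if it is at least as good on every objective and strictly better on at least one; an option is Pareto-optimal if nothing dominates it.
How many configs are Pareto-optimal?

P1: dominated by P2 (storage 28≥6, cost 605≤1648, read latency 3.6≤37.2).
P2: not dominated (best read latency).
P3: not dominated (best storage).
P4: dominated by P2 (storage 28≥8, cost 605≤807, read latency 3.6≤17.6).
P5: dominated by P10 (storage 40≥36, cost 1621≤1995, read latency 6.2≤42.6).
P6: dominated by P2 (storage 28≥2, cost 605≤1828, read latency 3.6≤9.5).
P7: dominated by P3 (storage 49≥39, cost 1169≤1193, read latency 47.9≤48.9).
P8: dominated by P2 (storage 28≥20, cost 605≤1068, read latency 3.6≤25.5).
P9: dominated by P2 (storage 28≥24, cost 605≤1546, read latency 3.6≤12.9).
P10: not dominated.
P11: dominated by P2 (storage 28≥23, cost 605≤817, read latency 3.6≤25.7).
P12: not dominated (best cost).
Pareto-optimal: P2, P3, P10, P12 → 4.

4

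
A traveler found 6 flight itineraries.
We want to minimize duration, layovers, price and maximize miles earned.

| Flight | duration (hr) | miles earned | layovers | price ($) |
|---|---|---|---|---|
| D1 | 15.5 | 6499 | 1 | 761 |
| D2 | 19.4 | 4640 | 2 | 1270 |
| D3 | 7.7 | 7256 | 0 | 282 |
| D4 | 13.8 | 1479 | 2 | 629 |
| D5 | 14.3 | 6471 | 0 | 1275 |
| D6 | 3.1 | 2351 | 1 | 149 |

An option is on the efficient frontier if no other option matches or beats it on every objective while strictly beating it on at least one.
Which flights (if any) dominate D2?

D1, D3

D1: duration 15.5≤19.4, miles earned 6499≥4640, layovers 1≤2, price 761≤1270 — dominates D2.
D3: duration 7.7≤19.4, miles earned 7256≥4640, layovers 0≤2, price 282≤1270 — dominates D2.
Others (D4, D5, D6) are each worse than D2 on at least one objective.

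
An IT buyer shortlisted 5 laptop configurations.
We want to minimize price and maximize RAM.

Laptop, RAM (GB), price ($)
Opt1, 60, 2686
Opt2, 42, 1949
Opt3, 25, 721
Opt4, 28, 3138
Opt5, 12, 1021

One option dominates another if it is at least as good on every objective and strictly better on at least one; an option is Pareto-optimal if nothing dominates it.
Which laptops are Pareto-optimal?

Opt1: not dominated (best RAM).
Opt2: not dominated.
Opt3: not dominated (best price).
Opt4: dominated by Opt1 (RAM 60≥28, price 2686≤3138).
Opt5: dominated by Opt3 (RAM 25≥12, price 721≤1021).

Opt1, Opt2, Opt3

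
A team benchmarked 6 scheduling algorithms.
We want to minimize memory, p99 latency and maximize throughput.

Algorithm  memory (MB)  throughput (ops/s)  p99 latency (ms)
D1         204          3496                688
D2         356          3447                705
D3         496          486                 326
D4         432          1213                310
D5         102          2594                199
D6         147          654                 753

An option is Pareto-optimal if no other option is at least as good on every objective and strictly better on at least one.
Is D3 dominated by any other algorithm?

D4 vs D3: memory 432≤496, throughput 1213≥486, p99 latency 310≤326 — D4 is at least as good on every objective and strictly better on at least one, so D4 dominates D3.

Yes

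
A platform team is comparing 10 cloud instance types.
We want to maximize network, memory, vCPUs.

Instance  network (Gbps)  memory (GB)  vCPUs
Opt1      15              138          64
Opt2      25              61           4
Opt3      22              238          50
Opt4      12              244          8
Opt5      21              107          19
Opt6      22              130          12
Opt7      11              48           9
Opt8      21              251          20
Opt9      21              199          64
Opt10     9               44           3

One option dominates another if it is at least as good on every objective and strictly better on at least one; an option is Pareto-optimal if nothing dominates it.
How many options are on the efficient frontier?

Opt1: dominated by Opt9 (network 21≥15, memory 199≥138, vCPUs 64≥64).
Opt2: not dominated (best network).
Opt3: not dominated.
Opt4: dominated by Opt8 (network 21≥12, memory 251≥244, vCPUs 20≥8).
Opt5: dominated by Opt3 (network 22≥21, memory 238≥107, vCPUs 50≥19).
Opt6: dominated by Opt3 (network 22≥22, memory 238≥130, vCPUs 50≥12).
Opt7: dominated by Opt1 (network 15≥11, memory 138≥48, vCPUs 64≥9).
Opt8: not dominated (best memory).
Opt9: not dominated.
Opt10: dominated by Opt1 (network 15≥9, memory 138≥44, vCPUs 64≥3).
Pareto-optimal: Opt2, Opt3, Opt8, Opt9 → 4.

4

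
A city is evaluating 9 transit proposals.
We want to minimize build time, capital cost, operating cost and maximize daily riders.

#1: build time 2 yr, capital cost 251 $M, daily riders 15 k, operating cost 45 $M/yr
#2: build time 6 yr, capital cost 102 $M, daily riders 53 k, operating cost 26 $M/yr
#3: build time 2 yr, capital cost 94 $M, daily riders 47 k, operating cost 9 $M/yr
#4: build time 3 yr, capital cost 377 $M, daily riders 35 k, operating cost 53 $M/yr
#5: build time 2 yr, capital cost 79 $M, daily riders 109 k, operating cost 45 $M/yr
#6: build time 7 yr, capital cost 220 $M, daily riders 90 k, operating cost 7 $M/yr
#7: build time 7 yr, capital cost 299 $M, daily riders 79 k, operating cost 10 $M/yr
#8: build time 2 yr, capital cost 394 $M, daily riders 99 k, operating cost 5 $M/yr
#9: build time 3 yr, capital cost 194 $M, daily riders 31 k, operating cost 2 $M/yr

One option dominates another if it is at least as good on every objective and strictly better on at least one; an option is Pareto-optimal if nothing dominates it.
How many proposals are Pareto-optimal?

#1: dominated by #3 (build time 2≤2, capital cost 94≤251, daily riders 47≥15, operating cost 9≤45).
#2: not dominated.
#3: not dominated.
#4: dominated by #3 (build time 2≤3, capital cost 94≤377, daily riders 47≥35, operating cost 9≤53).
#5: not dominated (best capital cost).
#6: not dominated.
#7: dominated by #6 (build time 7≤7, capital cost 220≤299, daily riders 90≥79, operating cost 7≤10).
#8: not dominated.
#9: not dominated (best operating cost).
Pareto-optimal: #2, #3, #5, #6, #8, #9 → 6.

6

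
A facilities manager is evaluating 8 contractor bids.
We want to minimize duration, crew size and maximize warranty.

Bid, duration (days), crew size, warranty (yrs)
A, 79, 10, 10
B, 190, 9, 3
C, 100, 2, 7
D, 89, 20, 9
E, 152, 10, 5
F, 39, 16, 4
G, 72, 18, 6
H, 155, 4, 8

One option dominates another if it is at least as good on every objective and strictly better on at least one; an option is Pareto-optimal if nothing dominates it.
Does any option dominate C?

A: worse on crew size (10 vs 2).
B: worse on duration (190 vs 100).
D: worse on crew size (20 vs 2).
E: worse on duration (152 vs 100).
F: worse on crew size (16 vs 2).
G: worse on crew size (18 vs 2).
H: worse on duration (155 vs 100).
No option is at least as good as C on every objective and strictly better on one.

No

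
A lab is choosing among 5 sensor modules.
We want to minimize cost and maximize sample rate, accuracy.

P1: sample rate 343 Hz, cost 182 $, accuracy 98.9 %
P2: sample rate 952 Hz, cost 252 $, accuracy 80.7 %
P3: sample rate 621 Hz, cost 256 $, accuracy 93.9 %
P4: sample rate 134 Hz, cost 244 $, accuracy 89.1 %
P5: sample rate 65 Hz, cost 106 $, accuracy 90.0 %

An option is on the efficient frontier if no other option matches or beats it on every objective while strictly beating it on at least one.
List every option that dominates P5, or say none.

none

P1: worse on cost (182 vs 106).
P2: worse on cost (252 vs 106).
P3: worse on cost (256 vs 106).
P4: worse on cost (244 vs 106).
No option dominates P5.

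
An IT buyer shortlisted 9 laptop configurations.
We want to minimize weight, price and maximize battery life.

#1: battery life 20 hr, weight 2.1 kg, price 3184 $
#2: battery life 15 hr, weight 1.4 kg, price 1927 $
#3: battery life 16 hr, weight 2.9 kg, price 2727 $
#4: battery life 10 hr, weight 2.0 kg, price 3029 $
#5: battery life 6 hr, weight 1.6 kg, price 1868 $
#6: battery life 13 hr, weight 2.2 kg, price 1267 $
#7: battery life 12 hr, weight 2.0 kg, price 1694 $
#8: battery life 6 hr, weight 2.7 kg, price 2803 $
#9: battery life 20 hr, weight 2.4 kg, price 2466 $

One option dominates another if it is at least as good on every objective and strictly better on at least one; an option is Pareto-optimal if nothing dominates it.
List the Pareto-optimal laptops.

#1, #2, #5, #6, #7, #9

#1: not dominated.
#2: not dominated (best weight).
#3: dominated by #9 (battery life 20≥16, weight 2.4≤2.9, price 2466≤2727).
#4: dominated by #2 (battery life 15≥10, weight 1.4≤2.0, price 1927≤3029).
#5: not dominated.
#6: not dominated (best price).
#7: not dominated.
#8: dominated by #2 (battery life 15≥6, weight 1.4≤2.7, price 1927≤2803).
#9: not dominated.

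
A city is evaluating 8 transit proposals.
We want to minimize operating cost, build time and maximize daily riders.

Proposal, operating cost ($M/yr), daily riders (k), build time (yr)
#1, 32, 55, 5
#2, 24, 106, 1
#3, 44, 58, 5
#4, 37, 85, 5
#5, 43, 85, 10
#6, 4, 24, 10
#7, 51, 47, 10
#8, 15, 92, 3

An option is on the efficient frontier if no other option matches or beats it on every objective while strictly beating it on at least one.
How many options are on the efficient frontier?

3

#1: dominated by #2 (operating cost 24≤32, daily riders 106≥55, build time 1≤5).
#2: not dominated (best daily riders).
#3: dominated by #2 (operating cost 24≤44, daily riders 106≥58, build time 1≤5).
#4: dominated by #2 (operating cost 24≤37, daily riders 106≥85, build time 1≤5).
#5: dominated by #2 (operating cost 24≤43, daily riders 106≥85, build time 1≤10).
#6: not dominated (best operating cost).
#7: dominated by #1 (operating cost 32≤51, daily riders 55≥47, build time 5≤10).
#8: not dominated.
Pareto-optimal: #2, #6, #8 → 3.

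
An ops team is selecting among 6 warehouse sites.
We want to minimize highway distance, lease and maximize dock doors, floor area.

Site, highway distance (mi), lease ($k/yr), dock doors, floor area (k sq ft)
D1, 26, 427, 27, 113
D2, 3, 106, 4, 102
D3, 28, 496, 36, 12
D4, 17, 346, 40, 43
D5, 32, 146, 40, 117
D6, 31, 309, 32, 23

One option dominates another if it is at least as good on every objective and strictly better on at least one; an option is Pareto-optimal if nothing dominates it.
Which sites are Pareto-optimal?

D1, D2, D4, D5, D6

D1: not dominated.
D2: not dominated (best highway distance).
D3: dominated by D4 (highway distance 17≤28, lease 346≤496, dock doors 40≥36, floor area 43≥12).
D4: not dominated.
D5: not dominated (best floor area).
D6: not dominated.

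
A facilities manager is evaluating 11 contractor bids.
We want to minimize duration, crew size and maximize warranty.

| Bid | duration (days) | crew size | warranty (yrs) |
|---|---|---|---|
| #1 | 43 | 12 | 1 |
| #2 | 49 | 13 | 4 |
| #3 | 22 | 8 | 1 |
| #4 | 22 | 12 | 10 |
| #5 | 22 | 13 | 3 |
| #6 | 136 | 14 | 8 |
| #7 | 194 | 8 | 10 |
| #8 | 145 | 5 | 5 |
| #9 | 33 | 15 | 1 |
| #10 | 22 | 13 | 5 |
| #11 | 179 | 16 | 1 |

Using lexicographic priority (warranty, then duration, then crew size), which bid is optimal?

First maximize warranty: best is 10, kept {#4, #7}.
Then minimize duration: best is 22, kept {#4}.

#4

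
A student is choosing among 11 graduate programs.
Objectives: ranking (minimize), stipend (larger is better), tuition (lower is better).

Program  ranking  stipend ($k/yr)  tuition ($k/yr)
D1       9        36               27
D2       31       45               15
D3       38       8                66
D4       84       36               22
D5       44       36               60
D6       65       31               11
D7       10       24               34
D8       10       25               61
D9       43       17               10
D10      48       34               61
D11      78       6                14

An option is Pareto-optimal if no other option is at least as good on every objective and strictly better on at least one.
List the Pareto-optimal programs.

D1, D2, D6, D9

D1: not dominated (best ranking).
D2: not dominated (best stipend).
D3: dominated by D1 (ranking 9≤38, stipend 36≥8, tuition 27≤66).
D4: dominated by D2 (ranking 31≤84, stipend 45≥36, tuition 15≤22).
D5: dominated by D1 (ranking 9≤44, stipend 36≥36, tuition 27≤60).
D6: not dominated.
D7: dominated by D1 (ranking 9≤10, stipend 36≥24, tuition 27≤34).
D8: dominated by D1 (ranking 9≤10, stipend 36≥25, tuition 27≤61).
D9: not dominated (best tuition).
D10: dominated by D1 (ranking 9≤48, stipend 36≥34, tuition 27≤61).
D11: dominated by D6 (ranking 65≤78, stipend 31≥6, tuition 11≤14).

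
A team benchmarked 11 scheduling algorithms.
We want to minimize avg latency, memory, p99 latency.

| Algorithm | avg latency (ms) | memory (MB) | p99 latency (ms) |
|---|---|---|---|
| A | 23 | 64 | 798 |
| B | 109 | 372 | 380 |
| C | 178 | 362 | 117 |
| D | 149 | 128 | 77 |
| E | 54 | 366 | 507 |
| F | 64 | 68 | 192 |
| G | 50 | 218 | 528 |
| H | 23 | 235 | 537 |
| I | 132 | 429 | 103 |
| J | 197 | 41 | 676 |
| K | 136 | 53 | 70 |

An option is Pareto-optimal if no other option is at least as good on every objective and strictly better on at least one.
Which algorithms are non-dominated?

A: not dominated.
B: dominated by F (avg latency 64≤109, memory 68≤372, p99 latency 192≤380).
C: dominated by D (avg latency 149≤178, memory 128≤362, p99 latency 77≤117).
D: dominated by K (avg latency 136≤149, memory 53≤128, p99 latency 70≤77).
E: not dominated.
F: not dominated.
G: not dominated.
H: not dominated.
I: not dominated.
J: not dominated (best memory).
K: not dominated (best p99 latency).

A, E, F, G, H, I, J, K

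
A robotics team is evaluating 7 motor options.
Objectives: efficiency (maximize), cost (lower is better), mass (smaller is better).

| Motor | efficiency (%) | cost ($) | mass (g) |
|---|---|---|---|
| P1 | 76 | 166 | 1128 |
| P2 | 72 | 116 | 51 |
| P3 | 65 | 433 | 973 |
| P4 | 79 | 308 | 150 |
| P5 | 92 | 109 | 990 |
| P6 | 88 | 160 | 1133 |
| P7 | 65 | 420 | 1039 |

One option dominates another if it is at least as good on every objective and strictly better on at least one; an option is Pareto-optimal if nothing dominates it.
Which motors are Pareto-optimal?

P2, P4, P5

P1: dominated by P5 (efficiency 92≥76, cost 109≤166, mass 990≤1128).
P2: not dominated (best mass).
P3: dominated by P2 (efficiency 72≥65, cost 116≤433, mass 51≤973).
P4: not dominated.
P5: not dominated (best efficiency).
P6: dominated by P5 (efficiency 92≥88, cost 109≤160, mass 990≤1133).
P7: dominated by P2 (efficiency 72≥65, cost 116≤420, mass 51≤1039).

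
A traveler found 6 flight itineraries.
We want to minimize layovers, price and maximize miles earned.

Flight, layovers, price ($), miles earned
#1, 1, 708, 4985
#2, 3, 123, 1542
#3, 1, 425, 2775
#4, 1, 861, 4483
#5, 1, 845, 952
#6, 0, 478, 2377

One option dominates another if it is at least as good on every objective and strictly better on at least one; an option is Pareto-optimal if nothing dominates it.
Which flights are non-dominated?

#1: not dominated (best miles earned).
#2: not dominated (best price).
#3: not dominated.
#4: dominated by #1 (layovers 1≤1, price 708≤861, miles earned 4985≥4483).
#5: dominated by #1 (layovers 1≤1, price 708≤845, miles earned 4985≥952).
#6: not dominated (best layovers).

#1, #2, #3, #6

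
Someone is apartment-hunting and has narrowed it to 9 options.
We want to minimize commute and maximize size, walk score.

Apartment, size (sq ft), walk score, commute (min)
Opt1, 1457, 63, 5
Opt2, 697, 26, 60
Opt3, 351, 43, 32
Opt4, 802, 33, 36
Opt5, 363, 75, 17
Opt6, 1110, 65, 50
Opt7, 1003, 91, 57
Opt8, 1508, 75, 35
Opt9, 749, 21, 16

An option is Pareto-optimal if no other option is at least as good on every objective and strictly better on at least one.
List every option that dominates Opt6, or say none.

Opt8

Opt8: size 1508≥1110, walk score 75≥65, commute 35≤50 — dominates Opt6.
Others (Opt1, Opt2, Opt3, Opt4, Opt5, Opt7, Opt9) are each worse than Opt6 on at least one objective.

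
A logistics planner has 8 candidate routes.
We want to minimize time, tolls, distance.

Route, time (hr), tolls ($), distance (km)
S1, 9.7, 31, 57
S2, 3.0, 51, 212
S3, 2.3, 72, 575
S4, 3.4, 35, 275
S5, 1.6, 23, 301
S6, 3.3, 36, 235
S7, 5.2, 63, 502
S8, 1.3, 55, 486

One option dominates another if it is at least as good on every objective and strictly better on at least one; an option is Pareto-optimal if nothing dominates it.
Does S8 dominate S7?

Yes

S8 vs S7: time 1.3≤5.2, tolls 55≤63, distance 486≤502 — S8 is at least as good on every objective with at least one strict improvement.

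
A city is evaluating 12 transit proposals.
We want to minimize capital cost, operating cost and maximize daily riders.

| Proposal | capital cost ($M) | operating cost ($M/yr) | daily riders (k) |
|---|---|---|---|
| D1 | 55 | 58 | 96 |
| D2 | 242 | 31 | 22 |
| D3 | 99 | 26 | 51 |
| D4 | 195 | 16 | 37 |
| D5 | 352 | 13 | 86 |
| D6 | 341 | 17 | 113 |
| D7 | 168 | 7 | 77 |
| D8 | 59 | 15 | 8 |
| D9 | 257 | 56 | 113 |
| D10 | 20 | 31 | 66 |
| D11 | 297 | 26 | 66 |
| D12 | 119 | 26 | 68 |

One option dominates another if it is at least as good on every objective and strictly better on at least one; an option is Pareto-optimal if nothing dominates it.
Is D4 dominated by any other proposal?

D7 vs D4: capital cost 168≤195, operating cost 7≤16, daily riders 77≥37 — D7 is at least as good on every objective and strictly better on at least one, so D7 dominates D4.

Yes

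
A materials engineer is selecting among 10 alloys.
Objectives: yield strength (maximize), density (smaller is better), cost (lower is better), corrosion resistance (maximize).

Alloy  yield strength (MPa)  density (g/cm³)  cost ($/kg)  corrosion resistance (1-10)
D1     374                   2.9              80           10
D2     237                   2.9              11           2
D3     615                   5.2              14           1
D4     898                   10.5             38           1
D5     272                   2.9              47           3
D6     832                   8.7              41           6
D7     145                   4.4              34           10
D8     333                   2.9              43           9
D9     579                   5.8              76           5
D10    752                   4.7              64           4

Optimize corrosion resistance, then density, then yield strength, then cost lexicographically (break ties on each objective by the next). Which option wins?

D1

First maximize corrosion resistance: best is 10, kept {D1, D7}.
Then minimize density: best is 2.9, kept {D1}.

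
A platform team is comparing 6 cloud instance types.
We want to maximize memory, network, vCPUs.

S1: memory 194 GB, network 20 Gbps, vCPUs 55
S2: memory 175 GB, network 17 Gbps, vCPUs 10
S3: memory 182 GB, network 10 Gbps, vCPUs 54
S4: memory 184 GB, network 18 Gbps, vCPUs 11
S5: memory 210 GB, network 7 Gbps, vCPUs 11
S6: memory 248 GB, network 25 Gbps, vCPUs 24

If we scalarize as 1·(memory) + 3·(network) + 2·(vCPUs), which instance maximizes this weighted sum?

S6

S1: 1·194 + 3·20 + 2·55 = 364
S2: 1·175 + 3·17 + 2·10 = 246
S3: 1·182 + 3·10 + 2·54 = 320
S4: 1·184 + 3·18 + 2·11 = 260
S5: 1·210 + 3·7 + 2·11 = 253
S6: 1·248 + 3·25 + 2·24 = 371
Highest: S6 at 371.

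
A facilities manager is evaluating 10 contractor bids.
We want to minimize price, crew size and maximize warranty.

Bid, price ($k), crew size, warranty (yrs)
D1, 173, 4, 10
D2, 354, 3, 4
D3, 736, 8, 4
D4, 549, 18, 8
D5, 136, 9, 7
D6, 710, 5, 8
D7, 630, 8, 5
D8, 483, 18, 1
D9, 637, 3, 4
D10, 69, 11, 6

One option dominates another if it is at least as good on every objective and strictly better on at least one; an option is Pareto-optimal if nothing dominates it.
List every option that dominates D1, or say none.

none

D2: worse on price (354 vs 173).
D3: worse on price (736 vs 173).
D4: worse on price (549 vs 173).
D5: worse on crew size (9 vs 4).
D6: worse on price (710 vs 173).
D7: worse on price (630 vs 173).
D8: worse on price (483 vs 173).
D9: worse on price (637 vs 173).
D10: worse on crew size (11 vs 4).
No option dominates D1.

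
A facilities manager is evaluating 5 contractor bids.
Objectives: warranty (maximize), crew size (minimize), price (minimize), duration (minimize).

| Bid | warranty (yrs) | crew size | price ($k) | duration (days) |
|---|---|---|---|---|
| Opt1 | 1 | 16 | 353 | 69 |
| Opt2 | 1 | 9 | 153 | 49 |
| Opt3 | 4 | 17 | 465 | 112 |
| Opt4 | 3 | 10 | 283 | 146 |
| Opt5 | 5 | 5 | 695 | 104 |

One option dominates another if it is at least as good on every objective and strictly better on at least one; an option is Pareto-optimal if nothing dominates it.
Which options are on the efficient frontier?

Opt1: dominated by Opt2 (warranty 1≥1, crew size 9≤16, price 153≤353, duration 49≤69).
Opt2: not dominated (best price).
Opt3: not dominated.
Opt4: not dominated.
Opt5: not dominated (best warranty).

Opt2, Opt3, Opt4, Opt5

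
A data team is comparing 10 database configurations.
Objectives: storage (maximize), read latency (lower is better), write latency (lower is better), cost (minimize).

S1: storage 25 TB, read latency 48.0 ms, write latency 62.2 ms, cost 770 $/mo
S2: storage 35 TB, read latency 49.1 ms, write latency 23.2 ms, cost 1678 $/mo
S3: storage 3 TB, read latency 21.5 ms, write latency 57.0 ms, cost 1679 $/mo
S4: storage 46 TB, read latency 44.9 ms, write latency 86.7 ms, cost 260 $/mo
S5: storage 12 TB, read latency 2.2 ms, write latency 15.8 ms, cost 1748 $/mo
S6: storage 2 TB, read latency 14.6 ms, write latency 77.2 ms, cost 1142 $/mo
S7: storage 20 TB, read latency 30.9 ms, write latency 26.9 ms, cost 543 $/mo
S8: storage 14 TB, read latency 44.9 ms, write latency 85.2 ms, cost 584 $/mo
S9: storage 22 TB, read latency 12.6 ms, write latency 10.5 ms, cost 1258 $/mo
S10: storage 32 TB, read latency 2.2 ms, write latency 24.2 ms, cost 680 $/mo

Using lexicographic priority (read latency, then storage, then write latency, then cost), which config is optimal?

First minimize read latency: best is 2.2, kept {S5, S10}.
Then maximize storage: best is 32, kept {S10}.

S10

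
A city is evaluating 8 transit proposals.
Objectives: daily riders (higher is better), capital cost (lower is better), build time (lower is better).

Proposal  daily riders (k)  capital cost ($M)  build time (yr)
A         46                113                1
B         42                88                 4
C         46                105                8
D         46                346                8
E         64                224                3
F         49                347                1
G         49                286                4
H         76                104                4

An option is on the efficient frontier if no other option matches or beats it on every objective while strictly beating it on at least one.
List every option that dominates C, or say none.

H

H: daily riders 76≥46, capital cost 104≤105, build time 4≤8 — dominates C.
Others (A, B, D, E, F, G) are each worse than C on at least one objective.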